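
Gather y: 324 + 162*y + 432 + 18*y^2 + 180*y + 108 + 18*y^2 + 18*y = 36*y^2 + 360*y + 864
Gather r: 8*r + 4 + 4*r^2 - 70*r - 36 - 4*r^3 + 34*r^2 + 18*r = -4*r^3 + 38*r^2 - 44*r - 32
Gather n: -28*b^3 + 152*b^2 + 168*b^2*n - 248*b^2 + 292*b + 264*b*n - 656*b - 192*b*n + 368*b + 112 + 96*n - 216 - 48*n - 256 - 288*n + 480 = -28*b^3 - 96*b^2 + 4*b + n*(168*b^2 + 72*b - 240) + 120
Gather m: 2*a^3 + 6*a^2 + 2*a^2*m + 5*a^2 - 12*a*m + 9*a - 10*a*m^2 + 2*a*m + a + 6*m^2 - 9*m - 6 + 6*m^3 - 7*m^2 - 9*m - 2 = 2*a^3 + 11*a^2 + 10*a + 6*m^3 + m^2*(-10*a - 1) + m*(2*a^2 - 10*a - 18) - 8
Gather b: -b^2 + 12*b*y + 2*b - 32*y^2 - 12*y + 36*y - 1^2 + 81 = -b^2 + b*(12*y + 2) - 32*y^2 + 24*y + 80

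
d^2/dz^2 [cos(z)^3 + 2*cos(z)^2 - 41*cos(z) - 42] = 161*cos(z)/4 - 4*cos(2*z) - 9*cos(3*z)/4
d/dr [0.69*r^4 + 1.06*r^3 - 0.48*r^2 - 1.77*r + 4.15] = 2.76*r^3 + 3.18*r^2 - 0.96*r - 1.77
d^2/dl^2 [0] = 0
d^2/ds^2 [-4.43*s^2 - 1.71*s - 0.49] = -8.86000000000000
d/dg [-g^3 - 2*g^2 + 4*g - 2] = -3*g^2 - 4*g + 4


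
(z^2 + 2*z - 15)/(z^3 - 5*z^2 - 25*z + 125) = (z - 3)/(z^2 - 10*z + 25)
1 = 1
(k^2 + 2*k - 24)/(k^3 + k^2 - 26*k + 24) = 1/(k - 1)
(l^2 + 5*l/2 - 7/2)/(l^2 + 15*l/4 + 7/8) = 4*(l - 1)/(4*l + 1)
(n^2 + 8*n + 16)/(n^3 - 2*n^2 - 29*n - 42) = (n^2 + 8*n + 16)/(n^3 - 2*n^2 - 29*n - 42)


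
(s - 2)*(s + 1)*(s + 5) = s^3 + 4*s^2 - 7*s - 10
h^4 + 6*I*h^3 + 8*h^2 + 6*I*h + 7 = (h - I)^2*(h + I)*(h + 7*I)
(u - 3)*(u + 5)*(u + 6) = u^3 + 8*u^2 - 3*u - 90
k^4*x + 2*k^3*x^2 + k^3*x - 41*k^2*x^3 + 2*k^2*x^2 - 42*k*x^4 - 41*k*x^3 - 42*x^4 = (k - 6*x)*(k + x)*(k + 7*x)*(k*x + x)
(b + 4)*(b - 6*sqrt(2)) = b^2 - 6*sqrt(2)*b + 4*b - 24*sqrt(2)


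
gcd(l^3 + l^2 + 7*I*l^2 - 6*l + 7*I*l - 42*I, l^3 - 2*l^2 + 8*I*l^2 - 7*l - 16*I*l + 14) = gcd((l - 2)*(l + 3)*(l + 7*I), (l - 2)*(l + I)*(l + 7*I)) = l^2 + l*(-2 + 7*I) - 14*I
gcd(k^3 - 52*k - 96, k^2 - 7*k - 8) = k - 8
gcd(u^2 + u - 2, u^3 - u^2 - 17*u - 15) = 1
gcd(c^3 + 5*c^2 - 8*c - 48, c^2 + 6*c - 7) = 1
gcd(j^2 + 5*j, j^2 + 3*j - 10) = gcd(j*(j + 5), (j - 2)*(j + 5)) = j + 5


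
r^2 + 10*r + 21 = (r + 3)*(r + 7)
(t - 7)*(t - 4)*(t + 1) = t^3 - 10*t^2 + 17*t + 28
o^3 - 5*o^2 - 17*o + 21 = (o - 7)*(o - 1)*(o + 3)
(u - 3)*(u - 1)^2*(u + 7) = u^4 + 2*u^3 - 28*u^2 + 46*u - 21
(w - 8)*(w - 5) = w^2 - 13*w + 40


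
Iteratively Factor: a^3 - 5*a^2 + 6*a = (a - 3)*(a^2 - 2*a) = (a - 3)*(a - 2)*(a)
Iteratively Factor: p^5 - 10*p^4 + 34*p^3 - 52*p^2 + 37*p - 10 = (p - 2)*(p^4 - 8*p^3 + 18*p^2 - 16*p + 5) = (p - 2)*(p - 1)*(p^3 - 7*p^2 + 11*p - 5) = (p - 2)*(p - 1)^2*(p^2 - 6*p + 5) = (p - 2)*(p - 1)^3*(p - 5)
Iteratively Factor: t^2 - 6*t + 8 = (t - 2)*(t - 4)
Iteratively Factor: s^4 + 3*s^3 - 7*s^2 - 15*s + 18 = (s + 3)*(s^3 - 7*s + 6) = (s - 2)*(s + 3)*(s^2 + 2*s - 3) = (s - 2)*(s + 3)^2*(s - 1)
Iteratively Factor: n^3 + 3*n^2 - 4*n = (n - 1)*(n^2 + 4*n) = (n - 1)*(n + 4)*(n)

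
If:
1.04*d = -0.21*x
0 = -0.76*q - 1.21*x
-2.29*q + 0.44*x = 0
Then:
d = 0.00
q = 0.00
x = 0.00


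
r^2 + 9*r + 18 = (r + 3)*(r + 6)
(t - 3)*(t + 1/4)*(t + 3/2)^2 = t^4 + t^3/4 - 27*t^2/4 - 135*t/16 - 27/16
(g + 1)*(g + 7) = g^2 + 8*g + 7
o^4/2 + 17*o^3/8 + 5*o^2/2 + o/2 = o*(o/2 + 1)*(o + 1/4)*(o + 2)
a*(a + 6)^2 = a^3 + 12*a^2 + 36*a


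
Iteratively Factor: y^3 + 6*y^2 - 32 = (y - 2)*(y^2 + 8*y + 16) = (y - 2)*(y + 4)*(y + 4)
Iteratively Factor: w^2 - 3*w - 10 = (w + 2)*(w - 5)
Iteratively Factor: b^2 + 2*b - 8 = (b + 4)*(b - 2)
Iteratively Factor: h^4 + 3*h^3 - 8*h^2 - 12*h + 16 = (h + 4)*(h^3 - h^2 - 4*h + 4) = (h - 2)*(h + 4)*(h^2 + h - 2) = (h - 2)*(h - 1)*(h + 4)*(h + 2)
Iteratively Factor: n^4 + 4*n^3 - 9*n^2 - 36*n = (n + 4)*(n^3 - 9*n) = (n + 3)*(n + 4)*(n^2 - 3*n) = n*(n + 3)*(n + 4)*(n - 3)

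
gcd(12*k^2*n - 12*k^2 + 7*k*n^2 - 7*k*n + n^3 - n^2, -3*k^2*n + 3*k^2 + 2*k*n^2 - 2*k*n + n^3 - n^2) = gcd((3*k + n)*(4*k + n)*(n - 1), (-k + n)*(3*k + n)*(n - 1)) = 3*k*n - 3*k + n^2 - n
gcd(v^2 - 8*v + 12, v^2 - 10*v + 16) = v - 2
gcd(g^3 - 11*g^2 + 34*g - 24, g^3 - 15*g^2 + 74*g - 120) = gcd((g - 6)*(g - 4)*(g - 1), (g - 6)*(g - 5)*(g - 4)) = g^2 - 10*g + 24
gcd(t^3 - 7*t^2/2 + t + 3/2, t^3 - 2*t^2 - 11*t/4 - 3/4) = t^2 - 5*t/2 - 3/2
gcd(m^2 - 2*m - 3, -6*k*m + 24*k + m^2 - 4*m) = 1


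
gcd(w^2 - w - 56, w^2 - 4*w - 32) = w - 8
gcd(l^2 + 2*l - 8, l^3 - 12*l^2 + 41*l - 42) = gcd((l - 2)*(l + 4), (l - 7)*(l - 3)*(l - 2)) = l - 2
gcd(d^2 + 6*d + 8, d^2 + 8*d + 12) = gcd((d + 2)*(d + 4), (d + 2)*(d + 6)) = d + 2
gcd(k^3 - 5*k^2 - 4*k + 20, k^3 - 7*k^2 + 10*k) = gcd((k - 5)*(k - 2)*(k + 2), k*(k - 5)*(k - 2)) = k^2 - 7*k + 10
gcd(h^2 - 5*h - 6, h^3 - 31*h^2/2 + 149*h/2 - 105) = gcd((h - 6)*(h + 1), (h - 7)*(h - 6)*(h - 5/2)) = h - 6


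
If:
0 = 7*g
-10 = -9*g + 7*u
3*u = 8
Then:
No Solution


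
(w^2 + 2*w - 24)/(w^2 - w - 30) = (-w^2 - 2*w + 24)/(-w^2 + w + 30)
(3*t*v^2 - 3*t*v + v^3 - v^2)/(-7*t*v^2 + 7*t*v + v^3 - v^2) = (-3*t - v)/(7*t - v)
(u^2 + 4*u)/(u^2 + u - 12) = u/(u - 3)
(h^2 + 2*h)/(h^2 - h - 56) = h*(h + 2)/(h^2 - h - 56)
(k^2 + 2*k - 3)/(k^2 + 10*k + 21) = (k - 1)/(k + 7)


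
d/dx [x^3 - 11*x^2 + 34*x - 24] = 3*x^2 - 22*x + 34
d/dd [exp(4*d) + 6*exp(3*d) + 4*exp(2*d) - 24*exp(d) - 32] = (4*exp(3*d) + 18*exp(2*d) + 8*exp(d) - 24)*exp(d)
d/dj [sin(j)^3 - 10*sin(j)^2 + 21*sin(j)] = (3*sin(j)^2 - 20*sin(j) + 21)*cos(j)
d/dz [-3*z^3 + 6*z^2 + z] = -9*z^2 + 12*z + 1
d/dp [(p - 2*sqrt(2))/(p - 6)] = 2*(-3 + sqrt(2))/(p - 6)^2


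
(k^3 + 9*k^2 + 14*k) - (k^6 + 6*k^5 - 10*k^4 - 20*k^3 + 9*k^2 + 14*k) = -k^6 - 6*k^5 + 10*k^4 + 21*k^3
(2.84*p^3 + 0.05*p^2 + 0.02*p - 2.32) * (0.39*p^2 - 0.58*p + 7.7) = 1.1076*p^5 - 1.6277*p^4 + 21.8468*p^3 - 0.5314*p^2 + 1.4996*p - 17.864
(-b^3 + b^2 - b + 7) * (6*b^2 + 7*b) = -6*b^5 - b^4 + b^3 + 35*b^2 + 49*b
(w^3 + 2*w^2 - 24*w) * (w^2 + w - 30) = w^5 + 3*w^4 - 52*w^3 - 84*w^2 + 720*w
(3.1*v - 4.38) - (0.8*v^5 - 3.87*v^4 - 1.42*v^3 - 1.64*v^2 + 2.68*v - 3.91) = -0.8*v^5 + 3.87*v^4 + 1.42*v^3 + 1.64*v^2 + 0.42*v - 0.47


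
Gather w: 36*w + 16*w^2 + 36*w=16*w^2 + 72*w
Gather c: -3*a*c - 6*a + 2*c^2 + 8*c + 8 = -6*a + 2*c^2 + c*(8 - 3*a) + 8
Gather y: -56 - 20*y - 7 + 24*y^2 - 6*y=24*y^2 - 26*y - 63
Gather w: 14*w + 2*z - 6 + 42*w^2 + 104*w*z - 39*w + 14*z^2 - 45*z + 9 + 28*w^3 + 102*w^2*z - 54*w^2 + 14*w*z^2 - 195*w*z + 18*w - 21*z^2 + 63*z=28*w^3 + w^2*(102*z - 12) + w*(14*z^2 - 91*z - 7) - 7*z^2 + 20*z + 3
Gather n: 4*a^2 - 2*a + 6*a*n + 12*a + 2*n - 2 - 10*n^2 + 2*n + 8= 4*a^2 + 10*a - 10*n^2 + n*(6*a + 4) + 6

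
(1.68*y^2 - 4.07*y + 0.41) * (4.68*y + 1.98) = 7.8624*y^3 - 15.7212*y^2 - 6.1398*y + 0.8118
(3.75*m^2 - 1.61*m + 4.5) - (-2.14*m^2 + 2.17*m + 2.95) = 5.89*m^2 - 3.78*m + 1.55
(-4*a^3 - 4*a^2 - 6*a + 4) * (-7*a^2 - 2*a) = 28*a^5 + 36*a^4 + 50*a^3 - 16*a^2 - 8*a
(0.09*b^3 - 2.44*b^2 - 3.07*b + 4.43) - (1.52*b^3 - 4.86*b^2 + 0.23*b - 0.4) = -1.43*b^3 + 2.42*b^2 - 3.3*b + 4.83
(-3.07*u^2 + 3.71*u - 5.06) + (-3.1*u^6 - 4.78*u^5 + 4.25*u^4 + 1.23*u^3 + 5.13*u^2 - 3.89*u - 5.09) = -3.1*u^6 - 4.78*u^5 + 4.25*u^4 + 1.23*u^3 + 2.06*u^2 - 0.18*u - 10.15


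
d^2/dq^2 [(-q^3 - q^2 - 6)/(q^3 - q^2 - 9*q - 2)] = 2*(-2*q^6 - 27*q^5 - 75*q^4 - 36*q^3 + 96*q^2 - 210*q - 478)/(q^9 - 3*q^8 - 24*q^7 + 47*q^6 + 228*q^5 - 141*q^4 - 825*q^3 - 498*q^2 - 108*q - 8)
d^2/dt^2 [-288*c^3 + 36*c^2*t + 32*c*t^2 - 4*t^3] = 64*c - 24*t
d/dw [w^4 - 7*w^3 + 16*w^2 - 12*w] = 4*w^3 - 21*w^2 + 32*w - 12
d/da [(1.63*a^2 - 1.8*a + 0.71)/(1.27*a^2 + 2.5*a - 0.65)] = (6.361*a^2 - 3.9224*a - 0.605)/(1.6129*a^4 + 6.35*a^3 + 4.599*a^2 - 3.25*a + 0.4225)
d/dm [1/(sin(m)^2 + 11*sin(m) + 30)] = -(2*sin(m) + 11)*cos(m)/(sin(m)^2 + 11*sin(m) + 30)^2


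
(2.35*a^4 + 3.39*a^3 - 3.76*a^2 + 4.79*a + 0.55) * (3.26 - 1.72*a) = -4.042*a^5 + 1.8302*a^4 + 17.5186*a^3 - 20.4964*a^2 + 14.6694*a + 1.793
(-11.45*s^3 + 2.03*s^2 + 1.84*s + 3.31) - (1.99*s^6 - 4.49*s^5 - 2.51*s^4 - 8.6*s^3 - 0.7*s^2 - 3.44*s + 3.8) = -1.99*s^6 + 4.49*s^5 + 2.51*s^4 - 2.85*s^3 + 2.73*s^2 + 5.28*s - 0.49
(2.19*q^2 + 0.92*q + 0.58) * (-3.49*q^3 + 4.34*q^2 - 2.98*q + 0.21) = -7.6431*q^5 + 6.2938*q^4 - 4.5576*q^3 + 0.2355*q^2 - 1.5352*q + 0.1218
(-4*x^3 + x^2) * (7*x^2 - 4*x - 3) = -28*x^5 + 23*x^4 + 8*x^3 - 3*x^2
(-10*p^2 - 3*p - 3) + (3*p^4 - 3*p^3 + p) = 3*p^4 - 3*p^3 - 10*p^2 - 2*p - 3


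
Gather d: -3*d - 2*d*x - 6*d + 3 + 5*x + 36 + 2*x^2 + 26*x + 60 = d*(-2*x - 9) + 2*x^2 + 31*x + 99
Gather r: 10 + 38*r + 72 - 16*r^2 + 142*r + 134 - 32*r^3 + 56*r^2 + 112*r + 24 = -32*r^3 + 40*r^2 + 292*r + 240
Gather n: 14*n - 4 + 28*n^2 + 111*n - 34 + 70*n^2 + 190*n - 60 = 98*n^2 + 315*n - 98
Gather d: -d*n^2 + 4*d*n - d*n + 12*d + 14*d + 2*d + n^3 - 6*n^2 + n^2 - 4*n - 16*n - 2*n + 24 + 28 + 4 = d*(-n^2 + 3*n + 28) + n^3 - 5*n^2 - 22*n + 56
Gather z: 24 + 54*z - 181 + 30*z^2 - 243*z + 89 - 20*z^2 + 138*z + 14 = 10*z^2 - 51*z - 54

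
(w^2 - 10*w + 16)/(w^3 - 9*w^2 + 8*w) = (w - 2)/(w*(w - 1))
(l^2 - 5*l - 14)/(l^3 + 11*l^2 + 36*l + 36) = (l - 7)/(l^2 + 9*l + 18)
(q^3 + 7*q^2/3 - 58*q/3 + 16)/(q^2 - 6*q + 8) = (3*q^3 + 7*q^2 - 58*q + 48)/(3*(q^2 - 6*q + 8))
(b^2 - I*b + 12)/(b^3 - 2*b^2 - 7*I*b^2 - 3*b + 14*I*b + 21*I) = (b^2 - I*b + 12)/(b^3 - b^2*(2 + 7*I) + b*(-3 + 14*I) + 21*I)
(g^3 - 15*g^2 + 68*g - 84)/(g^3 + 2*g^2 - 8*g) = (g^2 - 13*g + 42)/(g*(g + 4))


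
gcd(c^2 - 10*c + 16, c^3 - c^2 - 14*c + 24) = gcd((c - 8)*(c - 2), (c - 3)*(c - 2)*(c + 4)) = c - 2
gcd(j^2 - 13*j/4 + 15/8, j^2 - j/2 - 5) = j - 5/2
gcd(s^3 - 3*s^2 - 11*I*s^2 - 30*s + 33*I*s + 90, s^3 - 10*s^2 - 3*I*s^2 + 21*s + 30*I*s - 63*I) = s - 3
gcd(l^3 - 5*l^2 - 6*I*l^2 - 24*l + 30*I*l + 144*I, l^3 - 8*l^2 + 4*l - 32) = l - 8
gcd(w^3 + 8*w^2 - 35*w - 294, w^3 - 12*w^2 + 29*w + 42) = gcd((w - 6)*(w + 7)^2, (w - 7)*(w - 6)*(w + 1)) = w - 6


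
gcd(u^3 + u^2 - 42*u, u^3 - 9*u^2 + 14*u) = u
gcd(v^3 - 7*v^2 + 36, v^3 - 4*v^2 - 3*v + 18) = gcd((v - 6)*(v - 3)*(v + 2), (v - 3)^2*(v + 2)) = v^2 - v - 6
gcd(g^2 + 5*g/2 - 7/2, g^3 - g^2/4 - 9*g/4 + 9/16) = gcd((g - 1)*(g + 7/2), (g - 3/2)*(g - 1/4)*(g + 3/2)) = 1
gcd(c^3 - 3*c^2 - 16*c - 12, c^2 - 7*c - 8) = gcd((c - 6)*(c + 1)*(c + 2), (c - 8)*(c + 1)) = c + 1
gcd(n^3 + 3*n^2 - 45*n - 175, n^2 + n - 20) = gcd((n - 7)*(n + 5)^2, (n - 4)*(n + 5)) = n + 5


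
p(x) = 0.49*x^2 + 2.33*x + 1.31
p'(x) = 0.98*x + 2.33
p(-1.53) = -1.11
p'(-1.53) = 0.83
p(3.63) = 16.22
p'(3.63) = 5.89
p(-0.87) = -0.35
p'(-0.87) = 1.48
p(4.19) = 19.68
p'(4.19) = 6.44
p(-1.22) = -0.80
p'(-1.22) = 1.13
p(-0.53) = 0.21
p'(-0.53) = 1.81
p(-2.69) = -1.41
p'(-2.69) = -0.31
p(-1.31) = -0.90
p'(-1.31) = 1.05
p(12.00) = 99.83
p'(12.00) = 14.09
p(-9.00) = 20.03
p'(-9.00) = -6.49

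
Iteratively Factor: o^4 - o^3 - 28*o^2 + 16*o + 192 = (o + 3)*(o^3 - 4*o^2 - 16*o + 64) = (o + 3)*(o + 4)*(o^2 - 8*o + 16) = (o - 4)*(o + 3)*(o + 4)*(o - 4)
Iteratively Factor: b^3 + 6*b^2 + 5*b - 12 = (b - 1)*(b^2 + 7*b + 12) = (b - 1)*(b + 3)*(b + 4)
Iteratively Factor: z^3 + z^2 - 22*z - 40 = (z - 5)*(z^2 + 6*z + 8) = (z - 5)*(z + 2)*(z + 4)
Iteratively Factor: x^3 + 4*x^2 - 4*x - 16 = (x + 4)*(x^2 - 4) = (x + 2)*(x + 4)*(x - 2)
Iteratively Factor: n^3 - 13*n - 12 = (n + 1)*(n^2 - n - 12) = (n + 1)*(n + 3)*(n - 4)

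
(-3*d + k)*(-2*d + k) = 6*d^2 - 5*d*k + k^2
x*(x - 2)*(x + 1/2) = x^3 - 3*x^2/2 - x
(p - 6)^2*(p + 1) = p^3 - 11*p^2 + 24*p + 36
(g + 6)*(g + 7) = g^2 + 13*g + 42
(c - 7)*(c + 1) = c^2 - 6*c - 7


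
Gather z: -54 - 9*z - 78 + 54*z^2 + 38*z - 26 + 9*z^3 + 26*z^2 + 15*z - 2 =9*z^3 + 80*z^2 + 44*z - 160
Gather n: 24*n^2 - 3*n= 24*n^2 - 3*n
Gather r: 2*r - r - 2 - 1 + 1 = r - 2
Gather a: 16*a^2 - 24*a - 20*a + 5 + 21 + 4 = 16*a^2 - 44*a + 30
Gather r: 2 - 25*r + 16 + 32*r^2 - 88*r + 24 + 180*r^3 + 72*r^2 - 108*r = 180*r^3 + 104*r^2 - 221*r + 42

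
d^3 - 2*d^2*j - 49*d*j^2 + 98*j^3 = (d - 7*j)*(d - 2*j)*(d + 7*j)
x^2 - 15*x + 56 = (x - 8)*(x - 7)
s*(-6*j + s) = -6*j*s + s^2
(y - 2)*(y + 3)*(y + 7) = y^3 + 8*y^2 + y - 42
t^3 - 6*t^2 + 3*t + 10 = (t - 5)*(t - 2)*(t + 1)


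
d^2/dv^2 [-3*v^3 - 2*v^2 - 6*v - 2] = -18*v - 4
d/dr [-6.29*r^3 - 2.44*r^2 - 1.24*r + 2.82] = -18.87*r^2 - 4.88*r - 1.24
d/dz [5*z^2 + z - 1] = 10*z + 1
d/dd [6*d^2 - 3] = 12*d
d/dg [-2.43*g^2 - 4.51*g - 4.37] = -4.86*g - 4.51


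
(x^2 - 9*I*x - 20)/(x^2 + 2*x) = (x^2 - 9*I*x - 20)/(x*(x + 2))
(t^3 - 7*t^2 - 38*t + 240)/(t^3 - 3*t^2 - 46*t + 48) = (t - 5)/(t - 1)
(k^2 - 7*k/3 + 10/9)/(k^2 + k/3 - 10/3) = (k - 2/3)/(k + 2)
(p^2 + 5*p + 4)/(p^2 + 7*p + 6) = (p + 4)/(p + 6)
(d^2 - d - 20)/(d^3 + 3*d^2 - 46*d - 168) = (d - 5)/(d^2 - d - 42)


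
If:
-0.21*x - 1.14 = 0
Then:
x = -5.43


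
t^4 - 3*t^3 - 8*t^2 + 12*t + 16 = (t - 4)*(t - 2)*(t + 1)*(t + 2)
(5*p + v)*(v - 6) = 5*p*v - 30*p + v^2 - 6*v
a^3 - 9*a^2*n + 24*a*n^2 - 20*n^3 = (a - 5*n)*(a - 2*n)^2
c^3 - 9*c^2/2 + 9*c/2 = c*(c - 3)*(c - 3/2)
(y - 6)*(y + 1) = y^2 - 5*y - 6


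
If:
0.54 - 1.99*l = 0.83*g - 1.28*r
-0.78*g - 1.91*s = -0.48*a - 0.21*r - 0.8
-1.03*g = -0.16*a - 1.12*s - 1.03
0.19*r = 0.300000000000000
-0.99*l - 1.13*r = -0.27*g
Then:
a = 11.25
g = 4.48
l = -0.58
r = 1.58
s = 1.59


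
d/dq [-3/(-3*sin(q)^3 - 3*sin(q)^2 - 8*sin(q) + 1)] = 3*(-6*sin(q) + 9*cos(q)^2 - 17)*cos(q)/(3*sin(q)^3 + 3*sin(q)^2 + 8*sin(q) - 1)^2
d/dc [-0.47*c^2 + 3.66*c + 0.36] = 3.66 - 0.94*c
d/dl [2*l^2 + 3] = 4*l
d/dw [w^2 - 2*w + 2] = 2*w - 2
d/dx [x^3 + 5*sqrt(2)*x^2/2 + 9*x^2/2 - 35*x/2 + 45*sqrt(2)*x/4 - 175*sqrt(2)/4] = 3*x^2 + 5*sqrt(2)*x + 9*x - 35/2 + 45*sqrt(2)/4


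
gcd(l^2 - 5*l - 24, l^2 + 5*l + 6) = l + 3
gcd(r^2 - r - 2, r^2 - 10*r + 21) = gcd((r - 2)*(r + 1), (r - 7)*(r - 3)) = 1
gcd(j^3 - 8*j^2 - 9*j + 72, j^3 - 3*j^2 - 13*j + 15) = j + 3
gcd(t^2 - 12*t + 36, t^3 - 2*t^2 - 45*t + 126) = t - 6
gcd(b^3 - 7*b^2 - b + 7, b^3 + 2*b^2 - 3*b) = b - 1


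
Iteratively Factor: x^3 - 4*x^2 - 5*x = (x - 5)*(x^2 + x) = x*(x - 5)*(x + 1)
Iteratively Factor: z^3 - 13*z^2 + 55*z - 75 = (z - 5)*(z^2 - 8*z + 15) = (z - 5)^2*(z - 3)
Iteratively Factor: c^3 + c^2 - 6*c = (c)*(c^2 + c - 6) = c*(c - 2)*(c + 3)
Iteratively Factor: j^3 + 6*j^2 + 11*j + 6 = (j + 1)*(j^2 + 5*j + 6) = (j + 1)*(j + 3)*(j + 2)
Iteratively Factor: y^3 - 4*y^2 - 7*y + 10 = (y - 5)*(y^2 + y - 2) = (y - 5)*(y - 1)*(y + 2)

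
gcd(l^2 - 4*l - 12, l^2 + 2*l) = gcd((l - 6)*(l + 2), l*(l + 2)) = l + 2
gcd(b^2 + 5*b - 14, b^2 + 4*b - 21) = b + 7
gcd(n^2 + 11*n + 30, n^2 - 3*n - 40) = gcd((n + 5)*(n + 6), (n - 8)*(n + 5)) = n + 5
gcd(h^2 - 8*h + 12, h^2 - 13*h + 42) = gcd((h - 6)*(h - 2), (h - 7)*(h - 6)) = h - 6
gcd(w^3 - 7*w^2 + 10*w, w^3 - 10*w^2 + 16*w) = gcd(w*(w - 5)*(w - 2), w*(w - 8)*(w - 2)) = w^2 - 2*w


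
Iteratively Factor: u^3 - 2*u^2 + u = (u - 1)*(u^2 - u) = (u - 1)^2*(u)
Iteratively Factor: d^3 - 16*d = (d)*(d^2 - 16) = d*(d - 4)*(d + 4)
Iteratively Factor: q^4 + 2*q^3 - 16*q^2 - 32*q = (q)*(q^3 + 2*q^2 - 16*q - 32) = q*(q + 2)*(q^2 - 16) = q*(q - 4)*(q + 2)*(q + 4)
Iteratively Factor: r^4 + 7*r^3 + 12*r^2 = (r + 4)*(r^3 + 3*r^2) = r*(r + 4)*(r^2 + 3*r) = r^2*(r + 4)*(r + 3)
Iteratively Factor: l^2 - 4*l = (l)*(l - 4)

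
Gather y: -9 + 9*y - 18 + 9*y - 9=18*y - 36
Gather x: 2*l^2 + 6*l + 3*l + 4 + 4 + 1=2*l^2 + 9*l + 9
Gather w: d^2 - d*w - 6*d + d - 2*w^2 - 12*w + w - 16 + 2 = d^2 - 5*d - 2*w^2 + w*(-d - 11) - 14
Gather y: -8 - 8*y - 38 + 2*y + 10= -6*y - 36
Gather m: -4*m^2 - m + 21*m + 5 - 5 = -4*m^2 + 20*m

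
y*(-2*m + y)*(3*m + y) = -6*m^2*y + m*y^2 + y^3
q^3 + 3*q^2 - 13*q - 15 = (q - 3)*(q + 1)*(q + 5)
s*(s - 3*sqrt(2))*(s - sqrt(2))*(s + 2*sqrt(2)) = s^4 - 2*sqrt(2)*s^3 - 10*s^2 + 12*sqrt(2)*s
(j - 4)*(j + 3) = j^2 - j - 12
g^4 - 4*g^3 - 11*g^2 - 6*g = g*(g - 6)*(g + 1)^2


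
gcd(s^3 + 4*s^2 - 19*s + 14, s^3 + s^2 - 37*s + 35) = s^2 + 6*s - 7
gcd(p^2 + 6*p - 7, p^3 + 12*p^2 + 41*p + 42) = p + 7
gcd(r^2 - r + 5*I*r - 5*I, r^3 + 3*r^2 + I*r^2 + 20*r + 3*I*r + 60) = r + 5*I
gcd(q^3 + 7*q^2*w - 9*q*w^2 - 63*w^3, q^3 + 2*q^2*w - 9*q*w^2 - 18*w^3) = q^2 - 9*w^2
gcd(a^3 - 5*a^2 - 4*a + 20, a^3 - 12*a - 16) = a + 2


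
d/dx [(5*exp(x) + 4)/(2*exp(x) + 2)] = 1/(8*cosh(x/2)^2)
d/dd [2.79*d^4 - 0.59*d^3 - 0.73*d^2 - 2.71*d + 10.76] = 11.16*d^3 - 1.77*d^2 - 1.46*d - 2.71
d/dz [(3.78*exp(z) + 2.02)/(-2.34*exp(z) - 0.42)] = 3.1392*exp(z)/(2.34*exp(z) + 0.42)^2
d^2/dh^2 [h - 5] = 0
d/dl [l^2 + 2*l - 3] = 2*l + 2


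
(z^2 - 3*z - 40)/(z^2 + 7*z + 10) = (z - 8)/(z + 2)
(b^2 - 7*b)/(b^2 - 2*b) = (b - 7)/(b - 2)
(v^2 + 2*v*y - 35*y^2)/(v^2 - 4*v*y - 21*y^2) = (-v^2 - 2*v*y + 35*y^2)/(-v^2 + 4*v*y + 21*y^2)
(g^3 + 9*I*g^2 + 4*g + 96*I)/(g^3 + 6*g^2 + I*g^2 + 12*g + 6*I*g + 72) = (g + 8*I)/(g + 6)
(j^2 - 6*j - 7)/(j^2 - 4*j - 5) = (j - 7)/(j - 5)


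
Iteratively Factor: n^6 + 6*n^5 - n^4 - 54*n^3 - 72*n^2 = (n)*(n^5 + 6*n^4 - n^3 - 54*n^2 - 72*n) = n*(n - 3)*(n^4 + 9*n^3 + 26*n^2 + 24*n) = n*(n - 3)*(n + 3)*(n^3 + 6*n^2 + 8*n) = n*(n - 3)*(n + 2)*(n + 3)*(n^2 + 4*n) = n*(n - 3)*(n + 2)*(n + 3)*(n + 4)*(n)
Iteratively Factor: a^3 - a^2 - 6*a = (a)*(a^2 - a - 6) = a*(a - 3)*(a + 2)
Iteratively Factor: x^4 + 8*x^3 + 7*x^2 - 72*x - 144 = (x - 3)*(x^3 + 11*x^2 + 40*x + 48) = (x - 3)*(x + 4)*(x^2 + 7*x + 12) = (x - 3)*(x + 3)*(x + 4)*(x + 4)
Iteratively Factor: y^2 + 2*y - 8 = (y + 4)*(y - 2)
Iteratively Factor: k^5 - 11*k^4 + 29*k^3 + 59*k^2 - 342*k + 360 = (k - 3)*(k^4 - 8*k^3 + 5*k^2 + 74*k - 120) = (k - 5)*(k - 3)*(k^3 - 3*k^2 - 10*k + 24) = (k - 5)*(k - 4)*(k - 3)*(k^2 + k - 6) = (k - 5)*(k - 4)*(k - 3)*(k + 3)*(k - 2)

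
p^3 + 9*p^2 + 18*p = p*(p + 3)*(p + 6)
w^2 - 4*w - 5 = (w - 5)*(w + 1)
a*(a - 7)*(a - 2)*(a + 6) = a^4 - 3*a^3 - 40*a^2 + 84*a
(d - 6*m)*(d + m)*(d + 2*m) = d^3 - 3*d^2*m - 16*d*m^2 - 12*m^3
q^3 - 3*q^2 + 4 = (q - 2)^2*(q + 1)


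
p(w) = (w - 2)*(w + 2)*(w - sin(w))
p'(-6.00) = 76.63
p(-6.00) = -200.94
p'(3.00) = 27.10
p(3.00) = 14.29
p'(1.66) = 0.85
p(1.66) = -0.83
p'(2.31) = 9.49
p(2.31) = 2.10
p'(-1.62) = 0.57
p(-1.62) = 0.85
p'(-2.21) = 7.63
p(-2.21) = -1.24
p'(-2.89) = 23.83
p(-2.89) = -11.49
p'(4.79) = 72.91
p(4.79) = 109.63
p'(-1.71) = 1.24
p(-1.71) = 0.77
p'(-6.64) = 86.07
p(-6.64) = -252.19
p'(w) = (1 - cos(w))*(w - 2)*(w + 2) + (w - 2)*(w - sin(w)) + (w + 2)*(w - sin(w))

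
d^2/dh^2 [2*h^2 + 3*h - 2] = 4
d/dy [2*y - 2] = 2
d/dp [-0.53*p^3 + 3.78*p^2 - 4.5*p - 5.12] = -1.59*p^2 + 7.56*p - 4.5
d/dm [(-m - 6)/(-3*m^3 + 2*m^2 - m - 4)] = (3*m^3 - 2*m^2 + m - (m + 6)*(9*m^2 - 4*m + 1) + 4)/(3*m^3 - 2*m^2 + m + 4)^2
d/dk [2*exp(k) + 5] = 2*exp(k)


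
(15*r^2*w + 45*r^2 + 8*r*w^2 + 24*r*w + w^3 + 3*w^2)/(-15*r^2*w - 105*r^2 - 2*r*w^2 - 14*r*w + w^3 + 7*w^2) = (-5*r*w - 15*r - w^2 - 3*w)/(5*r*w + 35*r - w^2 - 7*w)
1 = 1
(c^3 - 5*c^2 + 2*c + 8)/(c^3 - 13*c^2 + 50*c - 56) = (c + 1)/(c - 7)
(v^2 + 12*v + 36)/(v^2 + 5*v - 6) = (v + 6)/(v - 1)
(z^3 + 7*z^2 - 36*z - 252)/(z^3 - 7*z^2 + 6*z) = (z^2 + 13*z + 42)/(z*(z - 1))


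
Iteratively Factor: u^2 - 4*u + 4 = (u - 2)*(u - 2)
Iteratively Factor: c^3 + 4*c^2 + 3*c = (c + 3)*(c^2 + c) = c*(c + 3)*(c + 1)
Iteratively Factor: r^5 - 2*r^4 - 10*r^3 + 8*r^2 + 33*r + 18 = (r - 3)*(r^4 + r^3 - 7*r^2 - 13*r - 6) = (r - 3)^2*(r^3 + 4*r^2 + 5*r + 2) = (r - 3)^2*(r + 2)*(r^2 + 2*r + 1) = (r - 3)^2*(r + 1)*(r + 2)*(r + 1)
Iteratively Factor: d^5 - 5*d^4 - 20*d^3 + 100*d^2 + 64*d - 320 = (d - 2)*(d^4 - 3*d^3 - 26*d^2 + 48*d + 160) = (d - 5)*(d - 2)*(d^3 + 2*d^2 - 16*d - 32) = (d - 5)*(d - 4)*(d - 2)*(d^2 + 6*d + 8) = (d - 5)*(d - 4)*(d - 2)*(d + 2)*(d + 4)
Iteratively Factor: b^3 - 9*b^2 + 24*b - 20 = (b - 2)*(b^2 - 7*b + 10) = (b - 5)*(b - 2)*(b - 2)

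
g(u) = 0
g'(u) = 0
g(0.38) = 0.00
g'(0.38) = 0.00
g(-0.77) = 0.00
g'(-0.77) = 0.00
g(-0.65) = 0.00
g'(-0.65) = 0.00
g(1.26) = 0.00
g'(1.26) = 0.00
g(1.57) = 0.00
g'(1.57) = 0.00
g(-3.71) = 0.00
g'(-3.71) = 0.00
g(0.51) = 0.00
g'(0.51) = 0.00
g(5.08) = 0.00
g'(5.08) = 0.00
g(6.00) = 0.00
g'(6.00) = 0.00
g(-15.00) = 0.00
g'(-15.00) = 0.00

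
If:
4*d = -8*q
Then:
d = -2*q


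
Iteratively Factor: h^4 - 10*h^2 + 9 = (h - 3)*(h^3 + 3*h^2 - h - 3) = (h - 3)*(h + 3)*(h^2 - 1) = (h - 3)*(h - 1)*(h + 3)*(h + 1)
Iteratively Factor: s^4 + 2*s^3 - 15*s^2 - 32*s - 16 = (s + 4)*(s^3 - 2*s^2 - 7*s - 4) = (s + 1)*(s + 4)*(s^2 - 3*s - 4) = (s - 4)*(s + 1)*(s + 4)*(s + 1)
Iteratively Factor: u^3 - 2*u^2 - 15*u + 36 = (u - 3)*(u^2 + u - 12) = (u - 3)^2*(u + 4)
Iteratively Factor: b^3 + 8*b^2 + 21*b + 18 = (b + 2)*(b^2 + 6*b + 9) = (b + 2)*(b + 3)*(b + 3)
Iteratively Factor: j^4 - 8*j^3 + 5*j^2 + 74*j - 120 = (j + 3)*(j^3 - 11*j^2 + 38*j - 40) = (j - 5)*(j + 3)*(j^2 - 6*j + 8) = (j - 5)*(j - 4)*(j + 3)*(j - 2)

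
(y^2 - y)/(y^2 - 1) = y/(y + 1)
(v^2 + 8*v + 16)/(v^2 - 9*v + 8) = (v^2 + 8*v + 16)/(v^2 - 9*v + 8)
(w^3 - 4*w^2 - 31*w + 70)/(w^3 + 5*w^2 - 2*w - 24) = (w^2 - 2*w - 35)/(w^2 + 7*w + 12)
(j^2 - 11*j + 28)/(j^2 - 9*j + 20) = (j - 7)/(j - 5)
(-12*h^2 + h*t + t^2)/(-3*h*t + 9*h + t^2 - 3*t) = (4*h + t)/(t - 3)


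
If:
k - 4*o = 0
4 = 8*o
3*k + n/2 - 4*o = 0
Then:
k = 2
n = -8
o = 1/2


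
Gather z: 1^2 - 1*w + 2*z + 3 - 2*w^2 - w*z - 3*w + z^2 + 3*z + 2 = -2*w^2 - 4*w + z^2 + z*(5 - w) + 6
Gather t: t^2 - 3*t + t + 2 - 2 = t^2 - 2*t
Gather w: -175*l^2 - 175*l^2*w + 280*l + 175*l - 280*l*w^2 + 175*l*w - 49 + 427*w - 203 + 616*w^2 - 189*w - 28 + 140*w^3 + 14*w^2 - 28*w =-175*l^2 + 455*l + 140*w^3 + w^2*(630 - 280*l) + w*(-175*l^2 + 175*l + 210) - 280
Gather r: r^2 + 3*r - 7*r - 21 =r^2 - 4*r - 21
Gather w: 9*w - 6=9*w - 6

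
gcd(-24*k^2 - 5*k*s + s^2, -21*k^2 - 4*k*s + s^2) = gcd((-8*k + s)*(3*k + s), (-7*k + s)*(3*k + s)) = 3*k + s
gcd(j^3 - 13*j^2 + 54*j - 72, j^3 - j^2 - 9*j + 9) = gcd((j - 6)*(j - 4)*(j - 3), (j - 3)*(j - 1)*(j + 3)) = j - 3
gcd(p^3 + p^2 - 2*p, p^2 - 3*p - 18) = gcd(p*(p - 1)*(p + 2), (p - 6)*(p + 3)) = 1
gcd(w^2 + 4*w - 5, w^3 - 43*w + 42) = w - 1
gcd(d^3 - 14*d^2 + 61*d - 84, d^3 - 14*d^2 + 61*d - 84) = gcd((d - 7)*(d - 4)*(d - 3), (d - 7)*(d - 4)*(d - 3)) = d^3 - 14*d^2 + 61*d - 84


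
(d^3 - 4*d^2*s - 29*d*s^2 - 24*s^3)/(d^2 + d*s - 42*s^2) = (d^3 - 4*d^2*s - 29*d*s^2 - 24*s^3)/(d^2 + d*s - 42*s^2)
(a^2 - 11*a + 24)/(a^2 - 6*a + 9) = (a - 8)/(a - 3)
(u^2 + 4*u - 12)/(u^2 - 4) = (u + 6)/(u + 2)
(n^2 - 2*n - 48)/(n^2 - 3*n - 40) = (n + 6)/(n + 5)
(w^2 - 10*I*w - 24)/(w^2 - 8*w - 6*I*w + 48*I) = (w - 4*I)/(w - 8)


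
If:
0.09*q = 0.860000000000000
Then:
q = 9.56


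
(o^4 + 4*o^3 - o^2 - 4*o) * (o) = o^5 + 4*o^4 - o^3 - 4*o^2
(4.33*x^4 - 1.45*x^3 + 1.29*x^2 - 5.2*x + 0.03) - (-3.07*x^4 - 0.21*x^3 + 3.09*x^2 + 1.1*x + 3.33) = 7.4*x^4 - 1.24*x^3 - 1.8*x^2 - 6.3*x - 3.3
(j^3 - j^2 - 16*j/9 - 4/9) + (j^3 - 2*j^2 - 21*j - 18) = 2*j^3 - 3*j^2 - 205*j/9 - 166/9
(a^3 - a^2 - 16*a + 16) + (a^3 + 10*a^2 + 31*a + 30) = 2*a^3 + 9*a^2 + 15*a + 46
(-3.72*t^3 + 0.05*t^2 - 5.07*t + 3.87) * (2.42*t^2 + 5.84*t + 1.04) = -9.0024*t^5 - 21.6038*t^4 - 15.8462*t^3 - 20.1914*t^2 + 17.328*t + 4.0248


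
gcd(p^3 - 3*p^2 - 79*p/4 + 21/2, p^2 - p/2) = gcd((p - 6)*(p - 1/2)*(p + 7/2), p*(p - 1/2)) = p - 1/2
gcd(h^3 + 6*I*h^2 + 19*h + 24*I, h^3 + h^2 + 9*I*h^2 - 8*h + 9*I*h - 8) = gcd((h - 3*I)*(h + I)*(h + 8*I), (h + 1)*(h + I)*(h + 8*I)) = h^2 + 9*I*h - 8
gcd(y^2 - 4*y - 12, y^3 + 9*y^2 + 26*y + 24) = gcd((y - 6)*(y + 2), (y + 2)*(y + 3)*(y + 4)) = y + 2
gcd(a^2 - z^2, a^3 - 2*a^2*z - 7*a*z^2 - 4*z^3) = a + z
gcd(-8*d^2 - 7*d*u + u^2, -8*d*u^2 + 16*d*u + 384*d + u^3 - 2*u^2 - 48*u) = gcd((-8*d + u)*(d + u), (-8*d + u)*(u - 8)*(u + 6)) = -8*d + u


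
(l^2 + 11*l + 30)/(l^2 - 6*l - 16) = (l^2 + 11*l + 30)/(l^2 - 6*l - 16)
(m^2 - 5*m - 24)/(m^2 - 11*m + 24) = (m + 3)/(m - 3)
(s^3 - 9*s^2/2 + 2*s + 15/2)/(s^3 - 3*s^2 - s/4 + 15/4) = 2*(s - 3)/(2*s - 3)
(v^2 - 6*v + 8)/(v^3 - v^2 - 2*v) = (v - 4)/(v*(v + 1))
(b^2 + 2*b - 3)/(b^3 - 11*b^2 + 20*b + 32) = (b^2 + 2*b - 3)/(b^3 - 11*b^2 + 20*b + 32)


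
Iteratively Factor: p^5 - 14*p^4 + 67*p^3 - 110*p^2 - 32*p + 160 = (p - 2)*(p^4 - 12*p^3 + 43*p^2 - 24*p - 80) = (p - 4)*(p - 2)*(p^3 - 8*p^2 + 11*p + 20) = (p - 4)^2*(p - 2)*(p^2 - 4*p - 5) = (p - 4)^2*(p - 2)*(p + 1)*(p - 5)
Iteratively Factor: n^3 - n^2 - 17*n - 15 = (n - 5)*(n^2 + 4*n + 3) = (n - 5)*(n + 3)*(n + 1)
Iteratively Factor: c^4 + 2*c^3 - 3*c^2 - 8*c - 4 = (c + 1)*(c^3 + c^2 - 4*c - 4) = (c - 2)*(c + 1)*(c^2 + 3*c + 2) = (c - 2)*(c + 1)^2*(c + 2)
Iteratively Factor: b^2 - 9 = (b - 3)*(b + 3)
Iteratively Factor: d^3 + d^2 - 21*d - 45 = (d + 3)*(d^2 - 2*d - 15) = (d + 3)^2*(d - 5)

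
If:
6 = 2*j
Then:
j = 3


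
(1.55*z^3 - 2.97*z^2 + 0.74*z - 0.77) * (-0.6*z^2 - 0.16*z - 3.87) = -0.93*z^5 + 1.534*z^4 - 5.9673*z^3 + 11.8375*z^2 - 2.7406*z + 2.9799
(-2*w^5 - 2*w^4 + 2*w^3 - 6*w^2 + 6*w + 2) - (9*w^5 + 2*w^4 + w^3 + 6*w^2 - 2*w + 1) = -11*w^5 - 4*w^4 + w^3 - 12*w^2 + 8*w + 1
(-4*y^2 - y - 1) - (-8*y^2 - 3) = 4*y^2 - y + 2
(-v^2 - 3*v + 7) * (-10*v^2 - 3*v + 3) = 10*v^4 + 33*v^3 - 64*v^2 - 30*v + 21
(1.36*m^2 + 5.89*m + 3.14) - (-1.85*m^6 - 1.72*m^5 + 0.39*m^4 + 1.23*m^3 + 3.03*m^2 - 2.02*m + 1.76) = 1.85*m^6 + 1.72*m^5 - 0.39*m^4 - 1.23*m^3 - 1.67*m^2 + 7.91*m + 1.38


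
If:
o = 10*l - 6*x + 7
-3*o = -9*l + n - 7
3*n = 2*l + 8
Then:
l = 54*x/65 - 10/13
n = 36*x/65 + 28/13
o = 30*x/13 - 9/13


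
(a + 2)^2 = a^2 + 4*a + 4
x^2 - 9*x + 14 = (x - 7)*(x - 2)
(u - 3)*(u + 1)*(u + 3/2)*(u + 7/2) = u^4 + 3*u^3 - 31*u^2/4 - 51*u/2 - 63/4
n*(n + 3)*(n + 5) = n^3 + 8*n^2 + 15*n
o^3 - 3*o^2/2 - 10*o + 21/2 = (o - 7/2)*(o - 1)*(o + 3)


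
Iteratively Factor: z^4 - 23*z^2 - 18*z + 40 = (z + 2)*(z^3 - 2*z^2 - 19*z + 20) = (z - 1)*(z + 2)*(z^2 - z - 20) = (z - 5)*(z - 1)*(z + 2)*(z + 4)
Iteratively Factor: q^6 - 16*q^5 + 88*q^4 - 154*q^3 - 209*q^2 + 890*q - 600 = (q - 5)*(q^5 - 11*q^4 + 33*q^3 + 11*q^2 - 154*q + 120) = (q - 5)*(q + 2)*(q^4 - 13*q^3 + 59*q^2 - 107*q + 60) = (q - 5)*(q - 4)*(q + 2)*(q^3 - 9*q^2 + 23*q - 15) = (q - 5)*(q - 4)*(q - 1)*(q + 2)*(q^2 - 8*q + 15) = (q - 5)*(q - 4)*(q - 3)*(q - 1)*(q + 2)*(q - 5)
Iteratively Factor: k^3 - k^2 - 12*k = (k)*(k^2 - k - 12) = k*(k - 4)*(k + 3)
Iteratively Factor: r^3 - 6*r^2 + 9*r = (r - 3)*(r^2 - 3*r) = (r - 3)^2*(r)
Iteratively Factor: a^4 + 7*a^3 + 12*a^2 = (a + 3)*(a^3 + 4*a^2) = a*(a + 3)*(a^2 + 4*a) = a*(a + 3)*(a + 4)*(a)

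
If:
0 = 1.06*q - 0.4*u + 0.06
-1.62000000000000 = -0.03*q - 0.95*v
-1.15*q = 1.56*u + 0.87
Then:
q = -0.21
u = -0.40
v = 1.71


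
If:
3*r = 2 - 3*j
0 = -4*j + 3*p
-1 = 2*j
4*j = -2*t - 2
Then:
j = -1/2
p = -2/3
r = 7/6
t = 0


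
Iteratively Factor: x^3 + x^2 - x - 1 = (x + 1)*(x^2 - 1) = (x + 1)^2*(x - 1)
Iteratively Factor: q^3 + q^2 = (q)*(q^2 + q) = q^2*(q + 1)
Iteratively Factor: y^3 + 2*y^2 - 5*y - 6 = (y - 2)*(y^2 + 4*y + 3) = (y - 2)*(y + 3)*(y + 1)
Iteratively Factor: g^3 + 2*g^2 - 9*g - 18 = (g + 3)*(g^2 - g - 6) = (g + 2)*(g + 3)*(g - 3)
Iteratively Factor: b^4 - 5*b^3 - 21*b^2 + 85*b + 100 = (b + 1)*(b^3 - 6*b^2 - 15*b + 100) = (b - 5)*(b + 1)*(b^2 - b - 20) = (b - 5)*(b + 1)*(b + 4)*(b - 5)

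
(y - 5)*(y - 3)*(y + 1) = y^3 - 7*y^2 + 7*y + 15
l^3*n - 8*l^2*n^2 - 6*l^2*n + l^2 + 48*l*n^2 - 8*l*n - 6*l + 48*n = (l - 6)*(l - 8*n)*(l*n + 1)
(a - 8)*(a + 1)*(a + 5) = a^3 - 2*a^2 - 43*a - 40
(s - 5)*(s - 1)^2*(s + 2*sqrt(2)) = s^4 - 7*s^3 + 2*sqrt(2)*s^3 - 14*sqrt(2)*s^2 + 11*s^2 - 5*s + 22*sqrt(2)*s - 10*sqrt(2)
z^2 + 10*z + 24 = (z + 4)*(z + 6)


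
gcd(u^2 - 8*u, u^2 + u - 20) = 1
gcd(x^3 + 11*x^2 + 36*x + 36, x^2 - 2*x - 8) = x + 2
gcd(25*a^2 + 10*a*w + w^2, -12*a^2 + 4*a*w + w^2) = 1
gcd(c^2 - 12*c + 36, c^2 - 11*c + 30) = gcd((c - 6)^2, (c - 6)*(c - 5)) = c - 6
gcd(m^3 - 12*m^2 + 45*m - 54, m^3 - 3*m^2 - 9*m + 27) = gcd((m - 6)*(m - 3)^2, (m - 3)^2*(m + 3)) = m^2 - 6*m + 9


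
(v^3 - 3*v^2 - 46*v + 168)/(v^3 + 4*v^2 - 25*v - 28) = (v - 6)/(v + 1)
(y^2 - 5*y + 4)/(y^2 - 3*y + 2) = (y - 4)/(y - 2)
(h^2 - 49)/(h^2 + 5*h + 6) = (h^2 - 49)/(h^2 + 5*h + 6)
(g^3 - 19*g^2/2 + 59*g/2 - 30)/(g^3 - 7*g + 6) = (2*g^3 - 19*g^2 + 59*g - 60)/(2*(g^3 - 7*g + 6))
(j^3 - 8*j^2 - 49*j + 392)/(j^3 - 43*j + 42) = (j^2 - 15*j + 56)/(j^2 - 7*j + 6)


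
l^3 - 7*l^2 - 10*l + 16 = (l - 8)*(l - 1)*(l + 2)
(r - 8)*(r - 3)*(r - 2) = r^3 - 13*r^2 + 46*r - 48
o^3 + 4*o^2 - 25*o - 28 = (o - 4)*(o + 1)*(o + 7)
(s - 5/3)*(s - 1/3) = s^2 - 2*s + 5/9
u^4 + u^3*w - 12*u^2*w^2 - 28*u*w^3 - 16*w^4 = (u - 4*w)*(u + w)*(u + 2*w)^2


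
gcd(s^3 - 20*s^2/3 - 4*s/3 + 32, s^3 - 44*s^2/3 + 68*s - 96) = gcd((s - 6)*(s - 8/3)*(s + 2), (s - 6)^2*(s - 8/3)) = s^2 - 26*s/3 + 16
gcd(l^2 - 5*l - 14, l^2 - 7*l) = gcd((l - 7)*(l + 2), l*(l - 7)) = l - 7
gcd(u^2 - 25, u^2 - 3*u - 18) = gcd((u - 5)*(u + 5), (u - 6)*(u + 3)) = 1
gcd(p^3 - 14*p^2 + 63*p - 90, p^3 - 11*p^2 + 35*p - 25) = p - 5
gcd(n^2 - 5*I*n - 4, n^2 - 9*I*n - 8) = n - I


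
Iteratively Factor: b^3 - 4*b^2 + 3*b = (b - 3)*(b^2 - b) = b*(b - 3)*(b - 1)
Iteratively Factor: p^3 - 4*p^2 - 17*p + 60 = (p - 3)*(p^2 - p - 20) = (p - 5)*(p - 3)*(p + 4)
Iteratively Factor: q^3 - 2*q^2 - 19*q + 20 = (q - 1)*(q^2 - q - 20) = (q - 5)*(q - 1)*(q + 4)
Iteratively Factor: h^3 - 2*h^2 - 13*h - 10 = (h + 2)*(h^2 - 4*h - 5) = (h + 1)*(h + 2)*(h - 5)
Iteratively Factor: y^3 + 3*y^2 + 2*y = (y + 1)*(y^2 + 2*y) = (y + 1)*(y + 2)*(y)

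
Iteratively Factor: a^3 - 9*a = (a)*(a^2 - 9) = a*(a + 3)*(a - 3)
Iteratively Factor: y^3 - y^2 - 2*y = (y + 1)*(y^2 - 2*y) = (y - 2)*(y + 1)*(y)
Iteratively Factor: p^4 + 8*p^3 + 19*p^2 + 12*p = (p)*(p^3 + 8*p^2 + 19*p + 12) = p*(p + 3)*(p^2 + 5*p + 4) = p*(p + 3)*(p + 4)*(p + 1)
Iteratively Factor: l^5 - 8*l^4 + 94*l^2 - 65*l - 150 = (l - 5)*(l^4 - 3*l^3 - 15*l^2 + 19*l + 30) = (l - 5)*(l + 1)*(l^3 - 4*l^2 - 11*l + 30) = (l - 5)*(l - 2)*(l + 1)*(l^2 - 2*l - 15) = (l - 5)^2*(l - 2)*(l + 1)*(l + 3)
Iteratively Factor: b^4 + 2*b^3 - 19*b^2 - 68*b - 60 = (b - 5)*(b^3 + 7*b^2 + 16*b + 12) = (b - 5)*(b + 2)*(b^2 + 5*b + 6) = (b - 5)*(b + 2)*(b + 3)*(b + 2)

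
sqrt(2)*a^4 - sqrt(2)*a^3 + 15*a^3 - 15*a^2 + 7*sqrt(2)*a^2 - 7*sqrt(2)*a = a*(a - 1)*(a + 7*sqrt(2))*(sqrt(2)*a + 1)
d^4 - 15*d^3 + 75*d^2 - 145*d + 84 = (d - 7)*(d - 4)*(d - 3)*(d - 1)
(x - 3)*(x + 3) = x^2 - 9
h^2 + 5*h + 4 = (h + 1)*(h + 4)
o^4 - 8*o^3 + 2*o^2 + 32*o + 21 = (o - 7)*(o - 3)*(o + 1)^2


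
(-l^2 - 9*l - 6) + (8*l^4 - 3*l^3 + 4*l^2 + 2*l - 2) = 8*l^4 - 3*l^3 + 3*l^2 - 7*l - 8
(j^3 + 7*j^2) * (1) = j^3 + 7*j^2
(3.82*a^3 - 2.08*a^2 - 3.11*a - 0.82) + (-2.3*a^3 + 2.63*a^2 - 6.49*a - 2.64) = 1.52*a^3 + 0.55*a^2 - 9.6*a - 3.46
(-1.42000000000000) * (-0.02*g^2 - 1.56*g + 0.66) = 0.0284*g^2 + 2.2152*g - 0.9372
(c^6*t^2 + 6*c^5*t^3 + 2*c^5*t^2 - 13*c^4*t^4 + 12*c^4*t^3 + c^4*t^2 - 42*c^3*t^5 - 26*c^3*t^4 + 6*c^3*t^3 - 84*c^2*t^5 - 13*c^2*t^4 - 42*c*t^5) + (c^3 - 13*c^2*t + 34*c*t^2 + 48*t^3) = c^6*t^2 + 6*c^5*t^3 + 2*c^5*t^2 - 13*c^4*t^4 + 12*c^4*t^3 + c^4*t^2 - 42*c^3*t^5 - 26*c^3*t^4 + 6*c^3*t^3 + c^3 - 84*c^2*t^5 - 13*c^2*t^4 - 13*c^2*t - 42*c*t^5 + 34*c*t^2 + 48*t^3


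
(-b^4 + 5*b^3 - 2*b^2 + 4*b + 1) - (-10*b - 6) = -b^4 + 5*b^3 - 2*b^2 + 14*b + 7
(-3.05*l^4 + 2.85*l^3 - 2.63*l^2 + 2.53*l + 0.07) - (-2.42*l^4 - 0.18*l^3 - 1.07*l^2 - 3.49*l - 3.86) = -0.63*l^4 + 3.03*l^3 - 1.56*l^2 + 6.02*l + 3.93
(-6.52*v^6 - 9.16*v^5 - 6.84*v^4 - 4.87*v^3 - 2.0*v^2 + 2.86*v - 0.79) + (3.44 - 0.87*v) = -6.52*v^6 - 9.16*v^5 - 6.84*v^4 - 4.87*v^3 - 2.0*v^2 + 1.99*v + 2.65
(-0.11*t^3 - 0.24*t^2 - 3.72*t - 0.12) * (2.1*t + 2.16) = -0.231*t^4 - 0.7416*t^3 - 8.3304*t^2 - 8.2872*t - 0.2592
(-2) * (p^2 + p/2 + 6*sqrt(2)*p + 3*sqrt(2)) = -2*p^2 - 12*sqrt(2)*p - p - 6*sqrt(2)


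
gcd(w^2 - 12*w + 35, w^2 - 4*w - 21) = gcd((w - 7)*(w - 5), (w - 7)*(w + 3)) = w - 7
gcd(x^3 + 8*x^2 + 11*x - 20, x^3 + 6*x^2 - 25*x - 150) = x + 5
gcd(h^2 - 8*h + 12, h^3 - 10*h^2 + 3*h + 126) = h - 6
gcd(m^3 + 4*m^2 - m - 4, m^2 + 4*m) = m + 4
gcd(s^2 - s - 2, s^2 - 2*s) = s - 2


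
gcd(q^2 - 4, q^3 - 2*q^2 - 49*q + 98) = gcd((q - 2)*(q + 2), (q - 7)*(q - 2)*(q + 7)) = q - 2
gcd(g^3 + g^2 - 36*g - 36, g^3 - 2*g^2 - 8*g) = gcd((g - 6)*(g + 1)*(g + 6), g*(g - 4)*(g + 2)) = 1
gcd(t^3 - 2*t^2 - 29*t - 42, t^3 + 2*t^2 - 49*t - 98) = t^2 - 5*t - 14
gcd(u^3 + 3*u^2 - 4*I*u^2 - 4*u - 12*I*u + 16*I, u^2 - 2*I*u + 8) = u - 4*I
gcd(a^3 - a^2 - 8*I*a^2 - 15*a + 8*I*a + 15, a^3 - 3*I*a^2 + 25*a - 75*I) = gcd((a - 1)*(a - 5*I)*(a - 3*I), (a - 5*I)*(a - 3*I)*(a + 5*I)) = a^2 - 8*I*a - 15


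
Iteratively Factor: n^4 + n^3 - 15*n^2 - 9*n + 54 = (n + 3)*(n^3 - 2*n^2 - 9*n + 18) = (n - 2)*(n + 3)*(n^2 - 9) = (n - 3)*(n - 2)*(n + 3)*(n + 3)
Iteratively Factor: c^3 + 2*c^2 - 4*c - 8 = (c + 2)*(c^2 - 4) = (c - 2)*(c + 2)*(c + 2)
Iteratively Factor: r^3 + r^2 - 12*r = (r)*(r^2 + r - 12) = r*(r - 3)*(r + 4)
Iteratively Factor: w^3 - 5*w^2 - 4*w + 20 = (w - 2)*(w^2 - 3*w - 10) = (w - 2)*(w + 2)*(w - 5)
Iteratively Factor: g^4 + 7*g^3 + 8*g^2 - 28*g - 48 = (g - 2)*(g^3 + 9*g^2 + 26*g + 24) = (g - 2)*(g + 2)*(g^2 + 7*g + 12) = (g - 2)*(g + 2)*(g + 4)*(g + 3)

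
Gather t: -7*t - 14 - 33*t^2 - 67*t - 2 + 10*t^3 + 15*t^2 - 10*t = 10*t^3 - 18*t^2 - 84*t - 16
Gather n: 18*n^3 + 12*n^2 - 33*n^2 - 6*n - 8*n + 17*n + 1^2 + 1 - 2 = 18*n^3 - 21*n^2 + 3*n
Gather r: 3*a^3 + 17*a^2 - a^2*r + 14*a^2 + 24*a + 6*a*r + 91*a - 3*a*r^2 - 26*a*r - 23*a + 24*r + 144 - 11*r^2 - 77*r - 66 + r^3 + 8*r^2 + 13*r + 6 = 3*a^3 + 31*a^2 + 92*a + r^3 + r^2*(-3*a - 3) + r*(-a^2 - 20*a - 40) + 84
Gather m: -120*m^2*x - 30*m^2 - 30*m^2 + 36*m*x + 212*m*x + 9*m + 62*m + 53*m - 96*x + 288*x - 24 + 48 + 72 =m^2*(-120*x - 60) + m*(248*x + 124) + 192*x + 96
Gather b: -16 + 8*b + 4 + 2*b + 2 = 10*b - 10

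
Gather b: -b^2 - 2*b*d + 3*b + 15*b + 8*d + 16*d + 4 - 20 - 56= -b^2 + b*(18 - 2*d) + 24*d - 72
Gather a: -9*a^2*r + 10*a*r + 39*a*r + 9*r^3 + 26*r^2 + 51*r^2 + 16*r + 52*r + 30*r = -9*a^2*r + 49*a*r + 9*r^3 + 77*r^2 + 98*r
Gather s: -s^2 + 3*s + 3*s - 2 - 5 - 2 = -s^2 + 6*s - 9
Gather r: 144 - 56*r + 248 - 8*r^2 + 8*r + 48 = -8*r^2 - 48*r + 440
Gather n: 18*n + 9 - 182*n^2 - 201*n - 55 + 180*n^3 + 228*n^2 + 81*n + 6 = 180*n^3 + 46*n^2 - 102*n - 40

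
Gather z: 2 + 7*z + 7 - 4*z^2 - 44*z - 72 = -4*z^2 - 37*z - 63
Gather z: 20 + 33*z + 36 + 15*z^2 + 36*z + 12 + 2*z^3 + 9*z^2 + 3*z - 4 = 2*z^3 + 24*z^2 + 72*z + 64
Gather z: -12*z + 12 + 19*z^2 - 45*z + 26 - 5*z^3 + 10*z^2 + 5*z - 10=-5*z^3 + 29*z^2 - 52*z + 28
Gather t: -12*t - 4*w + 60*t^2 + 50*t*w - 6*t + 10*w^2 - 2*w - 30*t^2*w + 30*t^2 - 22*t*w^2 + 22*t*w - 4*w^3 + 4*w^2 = t^2*(90 - 30*w) + t*(-22*w^2 + 72*w - 18) - 4*w^3 + 14*w^2 - 6*w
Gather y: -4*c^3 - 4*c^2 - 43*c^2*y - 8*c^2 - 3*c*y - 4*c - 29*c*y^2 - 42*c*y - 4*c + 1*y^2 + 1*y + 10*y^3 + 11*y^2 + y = -4*c^3 - 12*c^2 - 8*c + 10*y^3 + y^2*(12 - 29*c) + y*(-43*c^2 - 45*c + 2)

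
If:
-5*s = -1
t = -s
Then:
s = 1/5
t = -1/5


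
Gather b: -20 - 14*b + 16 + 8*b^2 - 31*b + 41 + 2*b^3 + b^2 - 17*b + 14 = 2*b^3 + 9*b^2 - 62*b + 51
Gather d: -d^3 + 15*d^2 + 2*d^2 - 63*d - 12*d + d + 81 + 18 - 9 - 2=-d^3 + 17*d^2 - 74*d + 88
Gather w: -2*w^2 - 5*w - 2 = -2*w^2 - 5*w - 2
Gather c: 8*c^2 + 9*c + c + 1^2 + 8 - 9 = 8*c^2 + 10*c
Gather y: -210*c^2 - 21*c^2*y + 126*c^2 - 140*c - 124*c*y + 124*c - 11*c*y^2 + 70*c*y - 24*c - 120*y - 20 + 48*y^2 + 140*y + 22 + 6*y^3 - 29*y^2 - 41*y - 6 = -84*c^2 - 40*c + 6*y^3 + y^2*(19 - 11*c) + y*(-21*c^2 - 54*c - 21) - 4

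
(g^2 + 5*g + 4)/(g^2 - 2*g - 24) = (g + 1)/(g - 6)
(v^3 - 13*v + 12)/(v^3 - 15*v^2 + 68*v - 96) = (v^2 + 3*v - 4)/(v^2 - 12*v + 32)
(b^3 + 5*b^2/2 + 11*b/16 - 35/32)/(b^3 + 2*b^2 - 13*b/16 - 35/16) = (b - 1/2)/(b - 1)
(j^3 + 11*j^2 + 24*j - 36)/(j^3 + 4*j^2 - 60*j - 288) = (j - 1)/(j - 8)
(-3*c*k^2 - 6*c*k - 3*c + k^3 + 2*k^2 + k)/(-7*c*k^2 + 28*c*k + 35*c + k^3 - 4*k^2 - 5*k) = (3*c*k + 3*c - k^2 - k)/(7*c*k - 35*c - k^2 + 5*k)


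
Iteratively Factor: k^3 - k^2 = (k - 1)*(k^2) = k*(k - 1)*(k)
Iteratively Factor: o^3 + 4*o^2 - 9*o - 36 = (o + 4)*(o^2 - 9) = (o - 3)*(o + 4)*(o + 3)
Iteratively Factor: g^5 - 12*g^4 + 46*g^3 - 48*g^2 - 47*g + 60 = (g - 4)*(g^4 - 8*g^3 + 14*g^2 + 8*g - 15) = (g - 4)*(g - 3)*(g^3 - 5*g^2 - g + 5) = (g - 4)*(g - 3)*(g + 1)*(g^2 - 6*g + 5) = (g - 5)*(g - 4)*(g - 3)*(g + 1)*(g - 1)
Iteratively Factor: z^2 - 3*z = (z - 3)*(z)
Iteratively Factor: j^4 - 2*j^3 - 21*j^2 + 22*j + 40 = (j + 1)*(j^3 - 3*j^2 - 18*j + 40) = (j - 2)*(j + 1)*(j^2 - j - 20) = (j - 5)*(j - 2)*(j + 1)*(j + 4)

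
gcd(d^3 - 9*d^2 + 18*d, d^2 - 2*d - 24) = d - 6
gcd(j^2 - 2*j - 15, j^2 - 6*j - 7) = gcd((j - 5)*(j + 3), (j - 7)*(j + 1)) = 1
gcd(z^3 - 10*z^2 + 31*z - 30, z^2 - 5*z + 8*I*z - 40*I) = z - 5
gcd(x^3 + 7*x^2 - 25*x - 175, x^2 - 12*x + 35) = x - 5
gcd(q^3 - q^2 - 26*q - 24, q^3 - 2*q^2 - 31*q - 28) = q^2 + 5*q + 4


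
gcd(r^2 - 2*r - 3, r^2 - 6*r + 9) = r - 3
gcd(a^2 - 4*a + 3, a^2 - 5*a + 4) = a - 1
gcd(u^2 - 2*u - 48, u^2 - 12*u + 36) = 1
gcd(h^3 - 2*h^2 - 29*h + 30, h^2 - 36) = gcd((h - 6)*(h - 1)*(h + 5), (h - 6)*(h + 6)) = h - 6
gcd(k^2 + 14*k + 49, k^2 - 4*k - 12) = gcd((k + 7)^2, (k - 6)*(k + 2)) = 1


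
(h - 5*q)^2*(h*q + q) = h^3*q - 10*h^2*q^2 + h^2*q + 25*h*q^3 - 10*h*q^2 + 25*q^3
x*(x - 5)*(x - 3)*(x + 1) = x^4 - 7*x^3 + 7*x^2 + 15*x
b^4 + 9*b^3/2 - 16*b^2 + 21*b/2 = b*(b - 3/2)*(b - 1)*(b + 7)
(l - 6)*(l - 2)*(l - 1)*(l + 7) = l^4 - 2*l^3 - 43*l^2 + 128*l - 84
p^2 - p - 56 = (p - 8)*(p + 7)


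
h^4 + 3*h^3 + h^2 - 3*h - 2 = (h - 1)*(h + 1)^2*(h + 2)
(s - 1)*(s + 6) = s^2 + 5*s - 6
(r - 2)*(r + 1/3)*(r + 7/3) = r^3 + 2*r^2/3 - 41*r/9 - 14/9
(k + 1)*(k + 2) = k^2 + 3*k + 2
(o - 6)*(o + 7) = o^2 + o - 42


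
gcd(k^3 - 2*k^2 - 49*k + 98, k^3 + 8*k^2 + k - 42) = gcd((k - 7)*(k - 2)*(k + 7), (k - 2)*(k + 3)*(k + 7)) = k^2 + 5*k - 14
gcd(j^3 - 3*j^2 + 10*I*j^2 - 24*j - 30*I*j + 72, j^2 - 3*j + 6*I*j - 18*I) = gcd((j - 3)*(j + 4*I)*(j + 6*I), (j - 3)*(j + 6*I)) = j^2 + j*(-3 + 6*I) - 18*I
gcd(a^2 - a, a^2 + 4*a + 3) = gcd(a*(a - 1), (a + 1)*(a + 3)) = 1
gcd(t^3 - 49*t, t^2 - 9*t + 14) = t - 7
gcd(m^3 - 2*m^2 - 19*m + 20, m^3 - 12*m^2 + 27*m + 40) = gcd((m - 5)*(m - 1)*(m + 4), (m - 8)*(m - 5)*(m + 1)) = m - 5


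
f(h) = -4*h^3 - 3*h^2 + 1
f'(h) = -12*h^2 - 6*h = 6*h*(-2*h - 1)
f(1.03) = -6.55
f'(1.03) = -18.91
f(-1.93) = 18.58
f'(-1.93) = -33.12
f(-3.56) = 143.45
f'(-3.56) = -130.72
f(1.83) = -33.56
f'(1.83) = -51.17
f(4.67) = -471.82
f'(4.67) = -289.73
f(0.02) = 1.00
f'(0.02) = -0.12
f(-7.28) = 1385.32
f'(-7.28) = -592.30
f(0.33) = 0.53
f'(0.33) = -3.29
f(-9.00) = 2674.00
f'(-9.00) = -918.00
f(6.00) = -971.00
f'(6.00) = -468.00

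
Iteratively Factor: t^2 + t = (t)*(t + 1)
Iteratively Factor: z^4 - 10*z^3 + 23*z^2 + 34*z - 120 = (z - 5)*(z^3 - 5*z^2 - 2*z + 24) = (z - 5)*(z - 3)*(z^2 - 2*z - 8) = (z - 5)*(z - 4)*(z - 3)*(z + 2)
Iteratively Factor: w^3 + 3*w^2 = (w)*(w^2 + 3*w) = w*(w + 3)*(w)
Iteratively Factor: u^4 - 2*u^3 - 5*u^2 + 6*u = (u)*(u^3 - 2*u^2 - 5*u + 6) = u*(u + 2)*(u^2 - 4*u + 3) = u*(u - 3)*(u + 2)*(u - 1)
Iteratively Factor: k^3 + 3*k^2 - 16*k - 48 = (k + 4)*(k^2 - k - 12) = (k + 3)*(k + 4)*(k - 4)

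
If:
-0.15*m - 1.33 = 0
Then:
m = -8.87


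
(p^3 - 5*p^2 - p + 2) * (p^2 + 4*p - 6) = p^5 - p^4 - 27*p^3 + 28*p^2 + 14*p - 12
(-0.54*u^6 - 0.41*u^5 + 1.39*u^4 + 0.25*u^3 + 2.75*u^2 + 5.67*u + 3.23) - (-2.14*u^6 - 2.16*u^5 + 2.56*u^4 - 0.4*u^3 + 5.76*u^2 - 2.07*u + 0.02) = 1.6*u^6 + 1.75*u^5 - 1.17*u^4 + 0.65*u^3 - 3.01*u^2 + 7.74*u + 3.21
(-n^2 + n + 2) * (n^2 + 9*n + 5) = -n^4 - 8*n^3 + 6*n^2 + 23*n + 10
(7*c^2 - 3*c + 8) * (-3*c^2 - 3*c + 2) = -21*c^4 - 12*c^3 - c^2 - 30*c + 16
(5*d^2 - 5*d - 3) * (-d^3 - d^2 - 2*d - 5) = -5*d^5 - 2*d^3 - 12*d^2 + 31*d + 15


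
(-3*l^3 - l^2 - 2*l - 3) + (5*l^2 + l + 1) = -3*l^3 + 4*l^2 - l - 2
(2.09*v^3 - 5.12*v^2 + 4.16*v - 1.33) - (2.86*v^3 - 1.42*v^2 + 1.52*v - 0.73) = -0.77*v^3 - 3.7*v^2 + 2.64*v - 0.6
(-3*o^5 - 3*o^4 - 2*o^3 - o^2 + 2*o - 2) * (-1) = 3*o^5 + 3*o^4 + 2*o^3 + o^2 - 2*o + 2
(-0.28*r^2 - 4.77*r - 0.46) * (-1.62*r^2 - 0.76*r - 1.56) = 0.4536*r^4 + 7.9402*r^3 + 4.8072*r^2 + 7.7908*r + 0.7176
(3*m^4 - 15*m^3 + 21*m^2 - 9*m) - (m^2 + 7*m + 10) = 3*m^4 - 15*m^3 + 20*m^2 - 16*m - 10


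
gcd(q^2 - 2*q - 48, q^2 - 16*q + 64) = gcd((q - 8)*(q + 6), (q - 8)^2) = q - 8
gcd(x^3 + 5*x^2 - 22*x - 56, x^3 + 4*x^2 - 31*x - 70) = x^2 + 9*x + 14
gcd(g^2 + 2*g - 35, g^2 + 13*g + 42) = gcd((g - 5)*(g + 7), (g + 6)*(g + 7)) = g + 7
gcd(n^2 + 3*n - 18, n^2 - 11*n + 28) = 1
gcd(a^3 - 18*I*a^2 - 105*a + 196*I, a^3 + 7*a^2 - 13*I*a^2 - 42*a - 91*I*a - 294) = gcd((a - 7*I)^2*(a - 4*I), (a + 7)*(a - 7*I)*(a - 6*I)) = a - 7*I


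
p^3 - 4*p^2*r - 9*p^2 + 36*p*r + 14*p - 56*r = (p - 7)*(p - 2)*(p - 4*r)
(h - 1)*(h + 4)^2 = h^3 + 7*h^2 + 8*h - 16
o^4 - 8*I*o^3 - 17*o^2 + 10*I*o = o*(o - 5*I)*(o - 2*I)*(o - I)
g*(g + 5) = g^2 + 5*g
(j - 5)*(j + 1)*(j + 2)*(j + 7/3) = j^4 + j^3/3 - 53*j^2/3 - 121*j/3 - 70/3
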